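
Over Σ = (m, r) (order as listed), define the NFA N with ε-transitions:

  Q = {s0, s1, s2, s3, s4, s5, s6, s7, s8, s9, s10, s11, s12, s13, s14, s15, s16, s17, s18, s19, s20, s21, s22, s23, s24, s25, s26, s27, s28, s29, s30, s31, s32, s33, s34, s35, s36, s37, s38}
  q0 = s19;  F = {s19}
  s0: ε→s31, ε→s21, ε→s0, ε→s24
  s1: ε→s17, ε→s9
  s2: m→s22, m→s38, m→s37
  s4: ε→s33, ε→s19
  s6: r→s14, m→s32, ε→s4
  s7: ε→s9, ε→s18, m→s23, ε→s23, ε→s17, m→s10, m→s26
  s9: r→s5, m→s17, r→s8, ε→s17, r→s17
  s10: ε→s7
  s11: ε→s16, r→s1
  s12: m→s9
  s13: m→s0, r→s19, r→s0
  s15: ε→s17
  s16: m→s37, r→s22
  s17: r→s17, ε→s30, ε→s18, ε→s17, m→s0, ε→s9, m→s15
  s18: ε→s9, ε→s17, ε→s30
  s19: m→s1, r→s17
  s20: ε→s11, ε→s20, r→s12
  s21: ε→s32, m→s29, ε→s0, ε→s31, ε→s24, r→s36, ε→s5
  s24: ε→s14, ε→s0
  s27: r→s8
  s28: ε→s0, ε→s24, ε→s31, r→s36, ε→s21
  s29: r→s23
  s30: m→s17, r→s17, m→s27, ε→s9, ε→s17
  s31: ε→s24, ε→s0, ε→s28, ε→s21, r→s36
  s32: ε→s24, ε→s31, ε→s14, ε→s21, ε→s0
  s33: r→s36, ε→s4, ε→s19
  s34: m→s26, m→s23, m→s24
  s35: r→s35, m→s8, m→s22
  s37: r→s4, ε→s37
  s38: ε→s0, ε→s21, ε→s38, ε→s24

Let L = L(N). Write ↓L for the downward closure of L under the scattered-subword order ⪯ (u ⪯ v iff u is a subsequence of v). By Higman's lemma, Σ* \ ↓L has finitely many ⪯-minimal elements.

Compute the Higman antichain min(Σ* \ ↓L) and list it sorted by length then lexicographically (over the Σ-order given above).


Antichain: [m, r].

|Q|=39, |F|=1, |δ|=97 (55 ε).
min D↑ (2 st, q0=0, F={1}): 0:m→1,r→1 1:m→1,r→1 [Hopcroft].
'm': run [20, 19] end={s0,s1,s14,s15,s17,s18,s21,s23,s24,s27,s28,s29,…} ∉↓L; 1/1 single-dels accept.
'r': N↓-sim [20, 18] end={s0,s14,s15,s17,s18,s21,s23,s24,s27,s28,s29,s30,…} rej; 1/1 deletions ∈↓L.
2 words, ⪯-incomp.


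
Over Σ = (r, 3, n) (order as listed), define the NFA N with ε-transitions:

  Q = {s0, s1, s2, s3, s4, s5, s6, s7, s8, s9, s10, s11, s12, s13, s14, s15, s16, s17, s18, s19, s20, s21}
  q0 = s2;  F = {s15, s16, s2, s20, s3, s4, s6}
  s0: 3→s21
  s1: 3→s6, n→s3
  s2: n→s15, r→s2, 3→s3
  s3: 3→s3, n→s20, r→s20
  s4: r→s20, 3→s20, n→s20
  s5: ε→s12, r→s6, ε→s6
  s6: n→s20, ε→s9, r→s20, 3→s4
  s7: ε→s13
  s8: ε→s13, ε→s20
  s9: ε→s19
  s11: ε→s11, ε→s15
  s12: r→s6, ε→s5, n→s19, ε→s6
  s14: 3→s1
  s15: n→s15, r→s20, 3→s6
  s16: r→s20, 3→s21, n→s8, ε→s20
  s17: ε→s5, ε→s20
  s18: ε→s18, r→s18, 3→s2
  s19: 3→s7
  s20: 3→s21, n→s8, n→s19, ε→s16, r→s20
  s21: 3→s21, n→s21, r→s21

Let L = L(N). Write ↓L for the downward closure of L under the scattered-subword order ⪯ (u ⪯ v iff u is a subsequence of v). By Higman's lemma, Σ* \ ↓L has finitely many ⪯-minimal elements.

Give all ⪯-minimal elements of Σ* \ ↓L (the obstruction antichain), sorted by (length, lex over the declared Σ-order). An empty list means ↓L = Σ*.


|Q|=22, |F|=7, |δ|=51 (16 ε).
min D↑ (7 st, q0=0, F={5}): 0:r→0,3→1,n→2 1:r→3,3→1,n→3 2:r→3,3→4,n→2 3:r→3,3→5,n→3 4:r→3,3→6,n→3 5:r→5,3→5,n→5 6:r→3,3→3,n→3.
'3r3': |S_i|=[13, 11, 7, 3] end={s13,s21,s7} — reject; 3/3 single-dels accept.
'3n3': |S_i|=[13, 11, 7, 3] end={s13,s21,s7} rej; 3/3 deletions ∈↓L.
'nr3': |S_i|=[13, 11, 7, 3] end={s13,s21,s7} ∉↓L; 3/3 del acc.
'n3333': run [13, 11, 10, 8, 7, 3] end={s13,s21,s7} — reject; 5/5 single-dels accept.
4 words, ⪯-incomp.

Antichain: [3r3, 3n3, nr3, n3333].


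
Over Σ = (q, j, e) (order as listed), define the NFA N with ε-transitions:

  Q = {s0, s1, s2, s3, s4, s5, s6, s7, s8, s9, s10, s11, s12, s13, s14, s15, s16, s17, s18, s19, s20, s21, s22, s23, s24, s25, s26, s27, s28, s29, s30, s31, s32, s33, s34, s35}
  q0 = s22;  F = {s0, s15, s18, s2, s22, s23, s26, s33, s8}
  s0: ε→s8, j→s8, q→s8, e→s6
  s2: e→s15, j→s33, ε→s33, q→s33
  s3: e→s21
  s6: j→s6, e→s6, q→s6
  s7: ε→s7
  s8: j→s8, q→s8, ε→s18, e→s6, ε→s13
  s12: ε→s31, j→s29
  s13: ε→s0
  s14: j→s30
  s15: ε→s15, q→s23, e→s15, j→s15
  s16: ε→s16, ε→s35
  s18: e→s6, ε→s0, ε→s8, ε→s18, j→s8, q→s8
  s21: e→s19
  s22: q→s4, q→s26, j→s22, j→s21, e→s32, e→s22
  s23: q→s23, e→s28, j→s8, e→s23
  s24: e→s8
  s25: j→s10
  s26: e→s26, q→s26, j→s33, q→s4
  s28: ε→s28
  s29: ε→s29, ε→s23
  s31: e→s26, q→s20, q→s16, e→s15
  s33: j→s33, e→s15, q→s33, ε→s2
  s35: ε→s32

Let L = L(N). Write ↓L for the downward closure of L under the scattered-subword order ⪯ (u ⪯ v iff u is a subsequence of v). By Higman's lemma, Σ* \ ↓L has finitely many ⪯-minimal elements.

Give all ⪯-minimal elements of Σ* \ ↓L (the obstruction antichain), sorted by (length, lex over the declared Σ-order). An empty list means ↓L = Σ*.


|Q|=36, |F|=9, |δ|=63 (18 ε).
min D↑ (7 st, q0=0, F={6}): 0:q→1,j→0,e→0 1:q→1,j→2,e→1 2:q→2,j→2,e→3 3:q→4,j→3,e→3 4:q→4,j→5,e→4 5:q→5,j→5,e→6 6:q→6,j→6,e→6 (ε-aug+det+¬).
'qjeqje': N↓-sim [16, 12, 10, 8, 7, 5, 1] end={s6} rej; 6/6 deletions ∈↓L.
1 minimals (antichain).

A = [qjeqje].


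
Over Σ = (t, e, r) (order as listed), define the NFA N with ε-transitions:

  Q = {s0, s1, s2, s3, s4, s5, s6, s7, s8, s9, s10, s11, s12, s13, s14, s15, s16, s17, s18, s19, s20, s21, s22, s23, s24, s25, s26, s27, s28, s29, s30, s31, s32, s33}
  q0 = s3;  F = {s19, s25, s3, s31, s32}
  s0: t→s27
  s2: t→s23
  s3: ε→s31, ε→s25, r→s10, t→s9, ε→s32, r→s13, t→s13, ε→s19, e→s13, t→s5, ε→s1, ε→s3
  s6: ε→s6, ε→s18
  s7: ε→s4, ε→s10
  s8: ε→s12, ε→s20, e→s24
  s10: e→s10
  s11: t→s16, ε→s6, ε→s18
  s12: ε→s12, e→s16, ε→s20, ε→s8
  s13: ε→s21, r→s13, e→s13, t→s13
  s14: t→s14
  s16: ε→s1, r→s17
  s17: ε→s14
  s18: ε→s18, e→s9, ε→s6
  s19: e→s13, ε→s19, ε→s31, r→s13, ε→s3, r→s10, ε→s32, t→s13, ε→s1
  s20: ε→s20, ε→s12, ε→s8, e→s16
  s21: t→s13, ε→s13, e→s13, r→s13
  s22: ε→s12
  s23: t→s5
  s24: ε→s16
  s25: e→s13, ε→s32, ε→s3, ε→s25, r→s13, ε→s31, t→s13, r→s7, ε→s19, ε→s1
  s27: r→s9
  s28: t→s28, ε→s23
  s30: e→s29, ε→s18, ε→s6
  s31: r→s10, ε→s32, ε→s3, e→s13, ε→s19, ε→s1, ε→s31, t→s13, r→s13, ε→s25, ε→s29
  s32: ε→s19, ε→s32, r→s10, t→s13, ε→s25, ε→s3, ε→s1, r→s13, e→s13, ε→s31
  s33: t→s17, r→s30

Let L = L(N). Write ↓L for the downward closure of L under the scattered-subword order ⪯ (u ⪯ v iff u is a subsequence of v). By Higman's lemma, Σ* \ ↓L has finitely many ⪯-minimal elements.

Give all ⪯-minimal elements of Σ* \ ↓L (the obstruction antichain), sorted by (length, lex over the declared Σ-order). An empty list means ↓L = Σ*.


A = [t, e, r].

|Q|=34, |F|=5, |δ|=99 (55 ε).
min D↑ (2 st, q0=0, F={1}): 0:t→1,e→1,r→1 1:t→1,e→1,r→1 [Hopcroft].
't': run [14, 4] end={s13,s21,s5,s9} ∉↓L; 1/1 del acc.
'e': N↓-sim [14, 3] end={s10,s13,s21} — reject; 1/1 deletions ∈↓L.
'r': N↓-sim [14, 5] end={s10,s13,s21,s4,s7} ∉↓L; 1/1 single-dels accept.
3 minimals (antichain).


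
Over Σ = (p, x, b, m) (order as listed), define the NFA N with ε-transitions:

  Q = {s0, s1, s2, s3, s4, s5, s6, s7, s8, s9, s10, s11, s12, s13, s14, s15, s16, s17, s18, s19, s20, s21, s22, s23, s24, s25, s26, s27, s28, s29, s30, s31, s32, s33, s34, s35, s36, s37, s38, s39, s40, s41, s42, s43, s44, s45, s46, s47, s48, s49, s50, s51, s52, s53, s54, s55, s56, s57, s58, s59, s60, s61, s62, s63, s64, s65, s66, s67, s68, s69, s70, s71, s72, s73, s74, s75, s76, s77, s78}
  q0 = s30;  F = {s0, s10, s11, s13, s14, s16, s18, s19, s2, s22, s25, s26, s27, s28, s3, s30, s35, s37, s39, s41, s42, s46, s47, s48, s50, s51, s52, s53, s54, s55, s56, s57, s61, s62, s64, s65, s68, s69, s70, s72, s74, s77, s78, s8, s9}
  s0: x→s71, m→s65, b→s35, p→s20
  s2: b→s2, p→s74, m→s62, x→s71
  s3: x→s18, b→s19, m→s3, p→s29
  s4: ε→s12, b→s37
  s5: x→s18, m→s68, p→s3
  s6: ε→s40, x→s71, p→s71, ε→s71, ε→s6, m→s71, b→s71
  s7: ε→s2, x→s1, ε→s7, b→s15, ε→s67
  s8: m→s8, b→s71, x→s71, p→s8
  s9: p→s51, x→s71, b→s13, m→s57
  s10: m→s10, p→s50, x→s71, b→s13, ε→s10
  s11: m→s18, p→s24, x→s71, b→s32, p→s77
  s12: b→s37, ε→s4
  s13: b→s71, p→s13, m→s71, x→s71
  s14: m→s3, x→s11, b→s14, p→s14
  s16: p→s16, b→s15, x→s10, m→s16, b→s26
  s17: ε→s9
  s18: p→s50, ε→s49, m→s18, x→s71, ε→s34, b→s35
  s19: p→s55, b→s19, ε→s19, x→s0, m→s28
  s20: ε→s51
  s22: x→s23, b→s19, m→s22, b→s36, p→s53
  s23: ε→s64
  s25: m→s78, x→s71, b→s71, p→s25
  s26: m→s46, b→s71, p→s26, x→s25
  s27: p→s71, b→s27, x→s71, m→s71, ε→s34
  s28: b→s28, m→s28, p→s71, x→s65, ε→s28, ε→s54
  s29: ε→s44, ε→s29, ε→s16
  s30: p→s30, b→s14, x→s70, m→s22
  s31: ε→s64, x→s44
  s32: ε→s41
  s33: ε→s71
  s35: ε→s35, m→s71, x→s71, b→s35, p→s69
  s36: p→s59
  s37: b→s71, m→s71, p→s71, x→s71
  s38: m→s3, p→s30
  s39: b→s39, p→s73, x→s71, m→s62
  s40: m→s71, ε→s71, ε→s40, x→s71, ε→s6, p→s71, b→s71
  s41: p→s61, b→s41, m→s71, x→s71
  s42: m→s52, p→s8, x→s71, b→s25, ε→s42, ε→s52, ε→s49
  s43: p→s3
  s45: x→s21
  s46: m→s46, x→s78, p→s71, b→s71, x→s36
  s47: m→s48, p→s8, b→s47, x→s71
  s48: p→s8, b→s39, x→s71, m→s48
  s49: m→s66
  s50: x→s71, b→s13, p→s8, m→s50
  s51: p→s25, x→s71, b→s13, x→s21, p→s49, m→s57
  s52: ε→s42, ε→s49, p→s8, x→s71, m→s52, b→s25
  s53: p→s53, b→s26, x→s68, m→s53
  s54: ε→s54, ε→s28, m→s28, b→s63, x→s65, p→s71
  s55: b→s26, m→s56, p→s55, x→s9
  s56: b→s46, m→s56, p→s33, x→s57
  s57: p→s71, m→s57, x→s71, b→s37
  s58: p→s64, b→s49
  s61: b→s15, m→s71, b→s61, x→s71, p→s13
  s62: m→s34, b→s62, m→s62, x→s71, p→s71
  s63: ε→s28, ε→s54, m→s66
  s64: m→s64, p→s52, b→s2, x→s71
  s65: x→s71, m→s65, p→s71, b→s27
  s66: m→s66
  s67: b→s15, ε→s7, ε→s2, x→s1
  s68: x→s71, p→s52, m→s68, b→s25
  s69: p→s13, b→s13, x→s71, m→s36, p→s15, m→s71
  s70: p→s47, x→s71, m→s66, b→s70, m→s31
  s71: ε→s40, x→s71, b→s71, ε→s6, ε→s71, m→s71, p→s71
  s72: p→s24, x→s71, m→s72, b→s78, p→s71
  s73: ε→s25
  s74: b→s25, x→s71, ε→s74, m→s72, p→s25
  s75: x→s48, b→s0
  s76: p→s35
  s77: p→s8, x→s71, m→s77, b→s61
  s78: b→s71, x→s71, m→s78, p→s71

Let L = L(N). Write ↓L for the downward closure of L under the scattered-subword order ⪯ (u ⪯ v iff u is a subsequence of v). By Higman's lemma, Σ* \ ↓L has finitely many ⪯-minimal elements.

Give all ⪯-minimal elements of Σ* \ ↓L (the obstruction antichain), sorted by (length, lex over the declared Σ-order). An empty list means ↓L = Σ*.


min(Σ*\↓L) = [xx, xppb, bxbm, mpbb, mbmp].

|Q|=79, |F|=45, |δ|=271 (44 ε).
min D↑ (44 st, q0=0, F={5}): 0:p→0,x→1,b→2,m→3 1:p→4,x→5,b→1,m→6 2:p→2,x→7,b→2,m→8 3:p→9,x→6,b→10,m→3 4:p→11,x→5,b→4,m→12 5:p→5,x→5,b→5,m→5 6:p→13,x→5,b→14,m→6 7:p→15,x→5,b→16,m→17 8:p→18,x→17,b→10,m→8 9:p→9,x→19,b→20,m→9 10:p→21,x→22,b→10,m→23 11:p→11,x→5,b→5,m→11 12:p→11,x→5,b→24,m→12 13:p→11,x→5,b→25,m→13 14:p→26,x→5,b→14,m→27 15:p→11,x→5,b→28,m→15 16:p→28,x→5,b→16,m→5 17:p→29,x→5,b→30,m→17 18:p→18,x→31,b→20,m→18 19:p→13,x→5,b→25,m→19 20:p→20,x→25,b→5,m→32 21:p→21,x→33,b→20,m→34 22:p→35,x→5,b→30,m→36 23:p→5,x→36,b→23,m→23 24:p→25,x→5,b→24,m→27 25:p→25,x→5,b→5,m→37 26:p→25,x→5,b→25,m→38 27:p→5,x→5,b→27,m→27 28:p→39,x→5,b→28,m→5 29:p→11,x→5,b→39,m→29 30:p→40,x→5,b→30,m→5 31:p→29,x→5,b→39,m→31 32:p→5,x→37,b→5,m→32 33:p→35,x→5,b→39,m→41 34:p→5,x→41,b→32,m→34 35:p→25,x→5,b→39,m→41 36:p→5,x→5,b→42,m→36 37:p→5,x→5,b→5,m→37 38:p→5,x→5,b→37,m→38 39:p→39,x→5,b→5,m→5 40:p→39,x→5,b→39,m→5 41:p→5,x→5,b→43,m→41 42:p→5,x→5,b→42,m→5 43:p→5,x→5,b→5,m→5 (ε-aug+det+¬).
'xx': N↓-sim [65, 49, 5] end={s21,s40,s44,s6,s71} — reject; 2/2 del acc.
'xppb': run [65, 49, 32, 13, 3] end={s40,s6,s71} — reject; 4/4 del acc.
'bxbm': run [65, 60, 34, 15, 5] end={s36,s40,s59,s6,s71} — reject; 4/4 del acc.
'mpbb': run [65, 58, 37, 12, 3] end={s40,s6,s71} rej; 4/4 deletions ∈↓L.
'mbmp': run [65, 58, 40, 21, 6] end={s24,s33,s40,s59,s6,s71} ∉↓L; 4/4 deletions ∈↓L.
5 obstructions.


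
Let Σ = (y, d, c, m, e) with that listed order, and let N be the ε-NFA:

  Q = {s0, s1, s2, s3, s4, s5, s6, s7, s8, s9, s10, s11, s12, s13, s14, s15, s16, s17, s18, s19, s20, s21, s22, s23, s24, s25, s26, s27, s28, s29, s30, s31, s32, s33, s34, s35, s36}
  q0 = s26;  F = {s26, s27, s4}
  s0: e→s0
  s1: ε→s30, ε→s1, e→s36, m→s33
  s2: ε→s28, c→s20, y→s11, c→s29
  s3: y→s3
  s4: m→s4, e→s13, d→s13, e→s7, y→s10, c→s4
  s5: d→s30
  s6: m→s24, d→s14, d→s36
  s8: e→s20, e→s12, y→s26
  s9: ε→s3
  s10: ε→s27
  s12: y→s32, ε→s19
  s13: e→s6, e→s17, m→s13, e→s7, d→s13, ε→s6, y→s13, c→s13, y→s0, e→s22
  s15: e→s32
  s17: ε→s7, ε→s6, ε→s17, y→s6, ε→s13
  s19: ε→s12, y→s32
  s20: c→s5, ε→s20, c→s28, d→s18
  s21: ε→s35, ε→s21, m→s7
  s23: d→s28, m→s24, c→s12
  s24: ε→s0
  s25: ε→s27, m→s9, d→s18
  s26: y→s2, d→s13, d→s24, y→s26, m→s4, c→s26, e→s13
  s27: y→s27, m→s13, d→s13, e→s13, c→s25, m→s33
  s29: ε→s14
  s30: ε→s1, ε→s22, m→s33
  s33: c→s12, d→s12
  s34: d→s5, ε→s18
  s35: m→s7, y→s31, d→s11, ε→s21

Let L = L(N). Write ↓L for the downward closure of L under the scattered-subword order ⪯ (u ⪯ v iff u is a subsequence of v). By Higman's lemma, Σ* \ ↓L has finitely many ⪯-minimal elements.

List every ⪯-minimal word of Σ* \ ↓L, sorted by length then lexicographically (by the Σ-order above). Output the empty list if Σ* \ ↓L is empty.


|Q|=37, |F|=3, |δ|=84 (22 ε).
min D↑ (4 st, q0=0, F={1}): 0:y→0,d→1,c→0,m→2,e→1 1:y→1,d→1,c→1,m→1,e→1 2:y→3,d→1,c→2,m→2,e→1 3:y→3,d→1,c→3,m→1,e→1 [Hopcroft].
'd': run [29, 16] end={s0,s1,s12,s13,s14,s17,s18,s19,s22,s24,s30,s32,…} — reject; 1/1 single-dels accept.
'e': N↓-sim [29, 9] end={s0,s13,s14,s17,s22,s24,s36,s6,s7} ∉↓L; 1/1 deletions ∈↓L.
'mym': run [29, 20, 19, 15] end={s0,s12,s13,s14,s17,s19,s22,s24,s3,s32,s33,s36,…} ∉↓L; 3/3 del acc.
3 words, ⪯-incomp.

Antichain: [d, e, mym].


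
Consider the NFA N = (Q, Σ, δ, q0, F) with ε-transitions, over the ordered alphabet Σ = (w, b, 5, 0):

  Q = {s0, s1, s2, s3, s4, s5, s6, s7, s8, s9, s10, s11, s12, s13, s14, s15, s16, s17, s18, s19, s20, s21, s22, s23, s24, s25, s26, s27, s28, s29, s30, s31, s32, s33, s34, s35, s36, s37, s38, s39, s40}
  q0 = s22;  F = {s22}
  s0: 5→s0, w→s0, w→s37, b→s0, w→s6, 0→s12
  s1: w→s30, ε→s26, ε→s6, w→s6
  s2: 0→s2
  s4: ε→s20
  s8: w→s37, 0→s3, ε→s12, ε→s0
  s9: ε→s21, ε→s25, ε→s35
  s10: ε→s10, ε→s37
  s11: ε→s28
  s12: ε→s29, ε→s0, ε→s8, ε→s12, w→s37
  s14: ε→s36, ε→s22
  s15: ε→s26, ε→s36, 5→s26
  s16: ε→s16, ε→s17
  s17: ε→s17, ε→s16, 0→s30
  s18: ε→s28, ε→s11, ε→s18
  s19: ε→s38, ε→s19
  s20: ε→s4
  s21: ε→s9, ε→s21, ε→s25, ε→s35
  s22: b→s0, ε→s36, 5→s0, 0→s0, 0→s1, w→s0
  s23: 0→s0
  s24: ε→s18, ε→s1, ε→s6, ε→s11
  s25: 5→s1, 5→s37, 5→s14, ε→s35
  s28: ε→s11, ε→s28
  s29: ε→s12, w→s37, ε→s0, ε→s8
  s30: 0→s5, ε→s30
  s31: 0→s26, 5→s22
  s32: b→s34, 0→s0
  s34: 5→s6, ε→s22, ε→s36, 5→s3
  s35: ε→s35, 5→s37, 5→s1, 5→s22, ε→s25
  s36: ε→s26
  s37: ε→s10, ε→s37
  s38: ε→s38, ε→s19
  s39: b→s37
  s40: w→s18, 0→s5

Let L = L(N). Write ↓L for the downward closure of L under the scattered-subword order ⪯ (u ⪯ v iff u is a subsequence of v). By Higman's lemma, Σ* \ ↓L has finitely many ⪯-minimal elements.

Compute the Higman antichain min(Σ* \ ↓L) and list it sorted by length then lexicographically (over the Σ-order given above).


|Q|=41, |F|=1, |δ|=91 (54 ε).
min D↑ (2 st, q0=0, F={1}): 0:w→1,b→1,5→1,0→1 1:w→1,b→1,5→1,0→1 (ε-aug+det+¬).
'w': |S_i|=[14, 10] end={s0,s10,s12,s29,s3,s30,s37,s5,s6,s8} ∉↓L; 1/1 single-dels accept.
'b': run [14, 8] end={s0,s10,s12,s29,s3,s37,s6,s8} — reject; 1/1 single-dels accept.
'5': |S_i|=[14, 8] end={s0,s10,s12,s29,s3,s37,s6,s8} rej; 1/1 deletions ∈↓L.
'0': |S_i|=[14, 12] end={s0,s1,s10,s12,s26,s29,s3,s30,s37,s5,s6,s8} ∉↓L; 1/1 del acc.
4 obstructions.

min(Σ*\↓L) = [w, b, 5, 0].


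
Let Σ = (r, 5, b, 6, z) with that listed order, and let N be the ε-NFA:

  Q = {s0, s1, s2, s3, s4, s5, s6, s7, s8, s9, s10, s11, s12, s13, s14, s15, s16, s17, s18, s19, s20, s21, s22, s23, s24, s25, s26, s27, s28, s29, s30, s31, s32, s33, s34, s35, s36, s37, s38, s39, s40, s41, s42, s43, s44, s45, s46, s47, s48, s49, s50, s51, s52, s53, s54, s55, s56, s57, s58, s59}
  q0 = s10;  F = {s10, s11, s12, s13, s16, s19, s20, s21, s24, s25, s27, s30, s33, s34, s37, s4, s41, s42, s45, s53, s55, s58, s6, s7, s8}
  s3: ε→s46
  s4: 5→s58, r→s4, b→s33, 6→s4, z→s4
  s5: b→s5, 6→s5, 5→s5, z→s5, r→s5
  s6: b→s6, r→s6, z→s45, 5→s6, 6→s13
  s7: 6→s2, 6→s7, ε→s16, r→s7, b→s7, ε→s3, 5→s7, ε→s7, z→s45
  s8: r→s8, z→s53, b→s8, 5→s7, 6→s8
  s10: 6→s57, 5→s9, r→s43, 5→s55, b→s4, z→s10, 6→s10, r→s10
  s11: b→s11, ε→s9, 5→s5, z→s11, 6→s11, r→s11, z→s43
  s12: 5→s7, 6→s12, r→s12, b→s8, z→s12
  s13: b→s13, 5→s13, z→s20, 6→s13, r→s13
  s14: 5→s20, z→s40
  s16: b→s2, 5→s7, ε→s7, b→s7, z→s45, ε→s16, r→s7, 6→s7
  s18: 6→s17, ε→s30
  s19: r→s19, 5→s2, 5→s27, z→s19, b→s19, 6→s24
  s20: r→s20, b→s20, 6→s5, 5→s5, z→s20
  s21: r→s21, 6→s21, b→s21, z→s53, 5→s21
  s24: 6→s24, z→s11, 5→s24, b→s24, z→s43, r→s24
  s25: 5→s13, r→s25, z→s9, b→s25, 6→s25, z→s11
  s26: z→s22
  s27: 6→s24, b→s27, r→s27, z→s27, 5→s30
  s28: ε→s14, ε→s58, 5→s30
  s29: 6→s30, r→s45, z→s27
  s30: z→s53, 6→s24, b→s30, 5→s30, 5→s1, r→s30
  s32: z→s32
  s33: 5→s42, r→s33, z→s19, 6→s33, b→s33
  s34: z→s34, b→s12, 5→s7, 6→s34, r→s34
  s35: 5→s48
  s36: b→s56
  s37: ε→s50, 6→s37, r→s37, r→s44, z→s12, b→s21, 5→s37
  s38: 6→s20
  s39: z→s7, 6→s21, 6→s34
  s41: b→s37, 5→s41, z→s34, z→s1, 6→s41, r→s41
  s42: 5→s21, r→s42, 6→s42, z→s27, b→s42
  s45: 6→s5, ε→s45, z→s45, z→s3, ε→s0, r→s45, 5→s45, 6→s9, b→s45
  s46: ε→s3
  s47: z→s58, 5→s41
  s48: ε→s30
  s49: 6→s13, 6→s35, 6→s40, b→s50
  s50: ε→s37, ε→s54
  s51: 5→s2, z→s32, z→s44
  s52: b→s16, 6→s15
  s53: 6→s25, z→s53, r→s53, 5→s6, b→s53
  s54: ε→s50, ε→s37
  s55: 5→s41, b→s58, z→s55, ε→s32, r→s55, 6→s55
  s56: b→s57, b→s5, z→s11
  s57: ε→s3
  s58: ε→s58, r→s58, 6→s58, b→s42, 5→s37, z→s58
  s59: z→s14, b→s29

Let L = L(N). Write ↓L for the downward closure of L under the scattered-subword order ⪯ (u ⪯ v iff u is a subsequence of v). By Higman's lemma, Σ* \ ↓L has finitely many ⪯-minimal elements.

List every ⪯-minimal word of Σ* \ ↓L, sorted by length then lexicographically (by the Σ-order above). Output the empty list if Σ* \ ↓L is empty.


A = [55z5z6, bbz6z5].

|Q|=60, |F|=25, |δ|=197 (22 ε).
min D↑ (25 st, q0=0, F={22}): 0:r→0,5→1,b→2,6→0,z→0 1:r→1,5→3,b→4,6→1,z→1 2:r→2,5→4,b→5,6→2,z→2 3:r→3,5→3,b→6,6→3,z→7 4:r→4,5→6,b→8,6→4,z→4 5:r→5,5→8,b→5,6→5,z→9 6:r→6,5→6,b→10,6→6,z→11 7:r→7,5→12,b→11,6→7,z→7 8:r→8,5→10,b→8,6→8,z→13 9:r→9,5→13,b→9,6→14,z→9 10:r→10,5→10,b→10,6→10,z→15 11:r→11,5→12,b→16,6→11,z→11 12:r→12,5→12,b→12,6→12,z→17 13:r→13,5→18,b→13,6→14,z→13 14:r→14,5→14,b→14,6→14,z→19 15:r→15,5→20,b→15,6→21,z→15 16:r→16,5→12,b→16,6→16,z→15 17:r→17,5→17,b→17,6→22,z→17 18:r→18,5→18,b→18,6→14,z→15 19:r→19,5→22,b→19,6→19,z→19 20:r→20,5→20,b→20,6→23,z→17 21:r→21,5→23,b→21,6→21,z→19 22:r→22,5→22,b→22,6→22,z→22 23:r→23,5→23,b→23,6→23,z→24 24:r→24,5→22,b→24,6→22,z→24.
'55z5z6': N↓-sim [38, 33, 28, 20, 12, 7, 2] end={s5,s9} — reject; 6/6 single-dels accept.
'bbz6z5': run [38, 32, 25, 19, 8, 5, 1] end={s5} ∉↓L; 6/6 single-dels accept.
2 words, ⪯-incomp.


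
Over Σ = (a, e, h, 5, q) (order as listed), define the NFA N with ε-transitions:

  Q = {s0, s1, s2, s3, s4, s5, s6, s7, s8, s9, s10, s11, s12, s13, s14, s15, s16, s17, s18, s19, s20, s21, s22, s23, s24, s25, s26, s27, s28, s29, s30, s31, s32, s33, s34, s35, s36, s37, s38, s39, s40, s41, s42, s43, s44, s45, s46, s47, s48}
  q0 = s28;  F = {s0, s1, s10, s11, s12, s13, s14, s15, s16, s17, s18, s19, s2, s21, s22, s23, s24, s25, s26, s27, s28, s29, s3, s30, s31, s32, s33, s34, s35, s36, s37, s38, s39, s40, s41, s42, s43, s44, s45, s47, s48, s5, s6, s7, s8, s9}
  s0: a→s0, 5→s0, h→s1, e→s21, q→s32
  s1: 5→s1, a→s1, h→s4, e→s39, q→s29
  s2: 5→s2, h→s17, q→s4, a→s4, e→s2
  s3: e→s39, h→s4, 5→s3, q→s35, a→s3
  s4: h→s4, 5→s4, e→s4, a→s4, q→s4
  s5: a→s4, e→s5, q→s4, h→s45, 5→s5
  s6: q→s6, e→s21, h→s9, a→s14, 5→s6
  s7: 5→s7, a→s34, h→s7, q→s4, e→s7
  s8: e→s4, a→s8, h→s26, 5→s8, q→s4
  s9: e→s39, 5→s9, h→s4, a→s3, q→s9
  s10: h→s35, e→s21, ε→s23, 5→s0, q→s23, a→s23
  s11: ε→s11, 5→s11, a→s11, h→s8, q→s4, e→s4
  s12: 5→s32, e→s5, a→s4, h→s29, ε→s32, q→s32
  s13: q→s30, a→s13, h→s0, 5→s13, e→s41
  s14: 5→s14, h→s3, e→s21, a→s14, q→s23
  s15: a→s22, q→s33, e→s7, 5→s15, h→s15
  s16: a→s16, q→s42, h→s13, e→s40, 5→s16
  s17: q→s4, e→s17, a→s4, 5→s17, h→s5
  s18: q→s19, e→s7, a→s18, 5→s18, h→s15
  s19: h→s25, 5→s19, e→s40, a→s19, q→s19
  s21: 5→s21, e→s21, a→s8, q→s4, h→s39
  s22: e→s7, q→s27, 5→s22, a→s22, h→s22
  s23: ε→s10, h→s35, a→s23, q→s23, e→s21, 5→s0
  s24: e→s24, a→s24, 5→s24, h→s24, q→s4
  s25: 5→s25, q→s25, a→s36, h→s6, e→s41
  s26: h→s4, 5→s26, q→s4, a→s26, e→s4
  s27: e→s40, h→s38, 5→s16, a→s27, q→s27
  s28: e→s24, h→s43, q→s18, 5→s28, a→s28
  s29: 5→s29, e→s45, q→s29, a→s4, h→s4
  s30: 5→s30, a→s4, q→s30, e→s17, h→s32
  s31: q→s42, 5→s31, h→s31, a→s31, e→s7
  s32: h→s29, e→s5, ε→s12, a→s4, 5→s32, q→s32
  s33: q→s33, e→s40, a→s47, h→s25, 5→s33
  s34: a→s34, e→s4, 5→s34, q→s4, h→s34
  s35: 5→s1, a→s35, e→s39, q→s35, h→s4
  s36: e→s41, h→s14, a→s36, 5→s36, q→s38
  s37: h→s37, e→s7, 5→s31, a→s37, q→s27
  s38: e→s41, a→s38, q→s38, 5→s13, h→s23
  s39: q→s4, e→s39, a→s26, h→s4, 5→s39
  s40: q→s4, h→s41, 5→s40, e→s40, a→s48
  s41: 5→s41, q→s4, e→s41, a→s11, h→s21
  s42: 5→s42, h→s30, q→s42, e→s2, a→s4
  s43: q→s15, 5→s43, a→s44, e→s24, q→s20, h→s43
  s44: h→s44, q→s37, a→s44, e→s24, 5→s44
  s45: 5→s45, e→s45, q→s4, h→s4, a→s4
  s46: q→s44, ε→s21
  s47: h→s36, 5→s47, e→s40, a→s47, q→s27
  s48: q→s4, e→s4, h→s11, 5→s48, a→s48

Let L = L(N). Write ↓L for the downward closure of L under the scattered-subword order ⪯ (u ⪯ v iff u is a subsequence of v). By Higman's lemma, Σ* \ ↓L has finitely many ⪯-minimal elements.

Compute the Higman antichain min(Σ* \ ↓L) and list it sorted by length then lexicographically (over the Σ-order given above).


min(Σ*\↓L) = [eq, qeae, haq5qa, qqhhhh].

|Q|=49, |F|=46, |δ|=243 (6 ε).
min D↑ (45 st, q0=0, F={4}): 0:a→0,e→1,h→2,5→0,q→3 1:a→1,e→1,h→1,5→1,q→4 2:a→5,e→1,h→2,5→2,q→6 3:a→3,e→7,h→6,5→3,q→8 4:a→4,e→4,h→4,5→4,q→4 5:a→5,e→1,h→5,5→5,q→9 6:a→10,e→7,h→6,5→6,q→11 7:a→12,e→7,h→7,5→7,q→4 8:a→8,e→13,h→14,5→8,q→8 9:a→9,e→7,h→9,5→15,q→16 10:a→10,e→7,h→10,5→10,q→16 11:a→17,e→13,h→14,5→11,q→11 12:a→12,e→4,h→12,5→12,q→4 13:a→18,e→13,h→19,5→13,q→4 14:a→20,e→19,h→21,5→14,q→14 15:a→15,e→7,h→15,5→15,q→22 16:a→16,e→13,h→23,5→24,q→16 17:a→17,e→13,h→20,5→17,q→16 18:a→18,e→4,h→25,5→18,q→4 19:a→25,e→19,h→26,5→19,q→4 20:a→20,e→19,h→27,5→20,q→23 21:a→27,e→26,h→28,5→21,q→21 22:a→4,e→29,h→30,5→22,q→22 23:a→23,e→19,h→31,5→32,q→23 24:a→24,e→13,h→32,5→24,q→22 25:a→25,e→4,h→33,5→25,q→4 26:a→33,e→26,h→34,5→26,q→4 27:a→27,e→26,h→35,5→27,q→31 28:a→35,e→34,h→4,5→28,q→28 29:a→4,e→29,h→36,5→29,q→4 30:a→4,e→36,h→37,5→30,q→30 31:a→31,e→26,h→38,5→39,q→31 32:a→32,e→19,h→39,5→32,q→30 33:a→33,e→4,h→40,5→33,q→4 34:a→40,e→34,h→4,5→34,q→4 35:a→35,e→34,h→4,5→35,q→38 36:a→4,e→36,h→41,5→36,q→4 37:a→4,e→41,h→42,5→37,q→37 38:a→38,e→34,h→4,5→43,q→38 39:a→39,e→26,h→43,5→39,q→37 40:a→40,e→4,h→4,5→40,q→4 41:a→4,e→41,h→44,5→41,q→4 42:a→4,e→44,h→4,5→42,q→42 43:a→43,e→34,h→4,5→43,q→42 44:a→4,e→44,h→4,5→44,q→4.
'eq': run [48, 16, 1] end={s4} ∉↓L; 2/2 deletions ∈↓L.
'qeae': run [48, 44, 15, 6, 1] end={s4} rej; 4/4 del acc.
'haq5qa': N↓-sim [48, 45, 38, 31, 25, 10, 1] end={s4} — reject; 6/6 deletions ∈↓L.
'qqhhhh': run [48, 44, 36, 27, 19, 9, 1] end={s4} ∉↓L; 6/6 single-dels accept.
4 words, ⪯-incomp.


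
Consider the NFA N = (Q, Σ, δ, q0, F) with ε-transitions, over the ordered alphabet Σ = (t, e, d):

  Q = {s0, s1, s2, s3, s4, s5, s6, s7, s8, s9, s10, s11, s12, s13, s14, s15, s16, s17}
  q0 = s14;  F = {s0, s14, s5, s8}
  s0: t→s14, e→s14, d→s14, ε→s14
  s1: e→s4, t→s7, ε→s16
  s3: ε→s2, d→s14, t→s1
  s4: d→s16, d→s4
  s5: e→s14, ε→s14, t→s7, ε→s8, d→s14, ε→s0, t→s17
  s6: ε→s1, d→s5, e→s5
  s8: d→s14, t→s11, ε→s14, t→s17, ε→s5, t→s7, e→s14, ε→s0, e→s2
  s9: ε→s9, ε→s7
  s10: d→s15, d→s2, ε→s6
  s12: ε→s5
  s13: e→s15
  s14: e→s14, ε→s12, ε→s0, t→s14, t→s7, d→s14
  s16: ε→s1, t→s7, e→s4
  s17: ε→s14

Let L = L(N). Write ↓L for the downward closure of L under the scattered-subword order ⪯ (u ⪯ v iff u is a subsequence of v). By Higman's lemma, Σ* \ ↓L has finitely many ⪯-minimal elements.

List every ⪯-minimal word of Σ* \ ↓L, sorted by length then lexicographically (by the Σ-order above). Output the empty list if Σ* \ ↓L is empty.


|Q|=18, |F|=4, |δ|=48 (18 ε).
min D↑ (1 st, q0=0, F={}): 0:t→0,e→0,d→0 [Hopcroft].
L(D↑) = ∅; no obstructions.

A = [].


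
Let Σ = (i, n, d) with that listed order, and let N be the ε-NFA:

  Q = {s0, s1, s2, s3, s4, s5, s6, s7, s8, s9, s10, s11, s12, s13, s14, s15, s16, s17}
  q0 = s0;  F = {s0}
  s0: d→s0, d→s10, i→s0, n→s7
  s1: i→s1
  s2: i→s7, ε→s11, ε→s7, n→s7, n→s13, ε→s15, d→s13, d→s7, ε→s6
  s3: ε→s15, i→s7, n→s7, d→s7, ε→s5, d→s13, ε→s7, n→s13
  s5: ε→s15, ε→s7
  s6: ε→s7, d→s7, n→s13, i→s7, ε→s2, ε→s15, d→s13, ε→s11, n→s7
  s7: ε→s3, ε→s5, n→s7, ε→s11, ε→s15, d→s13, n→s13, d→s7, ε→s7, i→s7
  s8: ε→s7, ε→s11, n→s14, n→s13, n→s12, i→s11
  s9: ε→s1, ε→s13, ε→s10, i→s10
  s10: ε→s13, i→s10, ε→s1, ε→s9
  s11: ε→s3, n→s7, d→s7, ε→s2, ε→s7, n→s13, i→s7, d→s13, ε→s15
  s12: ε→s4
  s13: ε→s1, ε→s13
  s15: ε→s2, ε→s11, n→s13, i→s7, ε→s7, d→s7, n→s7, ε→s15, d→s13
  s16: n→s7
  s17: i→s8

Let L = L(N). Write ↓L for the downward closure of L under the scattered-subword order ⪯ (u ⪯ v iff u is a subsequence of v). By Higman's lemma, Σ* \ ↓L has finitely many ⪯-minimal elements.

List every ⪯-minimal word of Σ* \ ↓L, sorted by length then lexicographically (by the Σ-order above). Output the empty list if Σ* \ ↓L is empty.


|Q|=18, |F|=1, |δ|=80 (37 ε).
min D↑ (2 st, q0=0, F={1}): 0:i→0,n→1,d→0 1:i→1,n→1,d→1.
'n': N↓-sim [12, 9] end={s1,s11,s13,s15,s2,s3,s5,s6,s7} ∉↓L; 1/1 deletions ∈↓L.
1 words, ⪯-incomp.

Antichain: [n].


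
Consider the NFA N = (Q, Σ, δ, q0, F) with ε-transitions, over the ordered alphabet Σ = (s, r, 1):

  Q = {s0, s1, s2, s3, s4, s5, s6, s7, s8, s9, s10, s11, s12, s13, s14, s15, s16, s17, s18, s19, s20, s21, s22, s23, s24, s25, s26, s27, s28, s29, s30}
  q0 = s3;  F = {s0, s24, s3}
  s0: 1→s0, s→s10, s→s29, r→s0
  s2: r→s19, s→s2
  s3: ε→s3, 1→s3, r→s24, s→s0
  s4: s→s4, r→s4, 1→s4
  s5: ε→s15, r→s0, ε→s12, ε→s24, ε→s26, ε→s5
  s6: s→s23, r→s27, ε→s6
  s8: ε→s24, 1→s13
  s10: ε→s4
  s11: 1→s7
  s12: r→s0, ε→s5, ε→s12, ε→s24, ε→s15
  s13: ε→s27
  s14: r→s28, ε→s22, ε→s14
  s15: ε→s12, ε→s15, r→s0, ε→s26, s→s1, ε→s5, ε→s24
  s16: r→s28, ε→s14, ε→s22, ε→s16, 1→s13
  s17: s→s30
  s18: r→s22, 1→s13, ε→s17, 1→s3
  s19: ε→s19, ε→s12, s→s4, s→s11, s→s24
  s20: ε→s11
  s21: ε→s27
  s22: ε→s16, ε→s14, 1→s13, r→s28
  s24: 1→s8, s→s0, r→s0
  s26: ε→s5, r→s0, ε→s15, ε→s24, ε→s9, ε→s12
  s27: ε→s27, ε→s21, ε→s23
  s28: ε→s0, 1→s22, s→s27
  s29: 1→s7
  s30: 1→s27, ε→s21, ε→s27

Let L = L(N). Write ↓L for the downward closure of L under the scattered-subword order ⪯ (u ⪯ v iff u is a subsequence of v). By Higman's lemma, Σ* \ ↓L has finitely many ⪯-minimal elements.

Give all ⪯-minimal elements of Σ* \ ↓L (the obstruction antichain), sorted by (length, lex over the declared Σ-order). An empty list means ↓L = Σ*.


|Q|=31, |F|=3, |δ|=82 (42 ε).
min D↑ (4 st, q0=0, F={3}): 0:s→1,r→2,1→0 1:s→3,r→1,1→1 2:s→1,r→1,1→2 3:s→3,r→3,1→3 (ε-aug+det+¬).
'ss': run [12, 5, 4] end={s10,s29,s4,s7} ∉↓L; 2/2 single-dels accept.
'rrs': N↓-sim [12, 11, 5, 4] end={s10,s29,s4,s7} ∉↓L; 3/3 deletions ∈↓L.
2 obstructions.

min(Σ*\↓L) = [ss, rrs].


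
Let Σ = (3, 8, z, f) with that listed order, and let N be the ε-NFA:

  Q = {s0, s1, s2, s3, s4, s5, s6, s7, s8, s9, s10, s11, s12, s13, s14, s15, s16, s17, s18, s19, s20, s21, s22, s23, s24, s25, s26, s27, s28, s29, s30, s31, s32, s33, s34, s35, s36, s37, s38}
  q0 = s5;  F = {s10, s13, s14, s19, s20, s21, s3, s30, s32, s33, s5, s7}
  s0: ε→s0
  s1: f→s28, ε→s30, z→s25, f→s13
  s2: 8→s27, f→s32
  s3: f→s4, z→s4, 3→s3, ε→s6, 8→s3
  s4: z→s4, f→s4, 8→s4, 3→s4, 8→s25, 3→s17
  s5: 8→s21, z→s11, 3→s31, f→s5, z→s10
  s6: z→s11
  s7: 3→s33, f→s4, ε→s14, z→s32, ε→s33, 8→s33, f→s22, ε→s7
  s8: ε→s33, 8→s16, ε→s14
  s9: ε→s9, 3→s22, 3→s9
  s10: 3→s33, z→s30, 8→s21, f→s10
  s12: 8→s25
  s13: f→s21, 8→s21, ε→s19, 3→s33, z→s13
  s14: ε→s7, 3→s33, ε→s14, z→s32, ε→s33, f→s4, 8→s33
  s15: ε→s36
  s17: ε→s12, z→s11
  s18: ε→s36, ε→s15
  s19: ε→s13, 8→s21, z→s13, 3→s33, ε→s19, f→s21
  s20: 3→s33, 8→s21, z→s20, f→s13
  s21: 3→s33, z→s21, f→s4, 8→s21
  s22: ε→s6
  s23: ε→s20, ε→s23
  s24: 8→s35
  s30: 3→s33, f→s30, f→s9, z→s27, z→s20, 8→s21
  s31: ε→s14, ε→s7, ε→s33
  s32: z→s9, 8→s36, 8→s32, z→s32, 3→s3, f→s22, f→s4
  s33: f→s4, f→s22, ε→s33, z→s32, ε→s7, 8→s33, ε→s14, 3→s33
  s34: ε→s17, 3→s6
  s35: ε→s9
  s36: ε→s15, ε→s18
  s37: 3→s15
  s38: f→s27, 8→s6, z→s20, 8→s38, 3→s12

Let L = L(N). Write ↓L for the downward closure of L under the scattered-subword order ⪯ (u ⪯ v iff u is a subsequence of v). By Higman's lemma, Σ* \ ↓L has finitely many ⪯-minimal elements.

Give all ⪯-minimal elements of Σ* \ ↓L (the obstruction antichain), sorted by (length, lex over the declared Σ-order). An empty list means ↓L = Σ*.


|Q|=39, |F|=12, |δ|=113 (32 ε).
min D↑ (10 st, q0=0, F={5}): 0:3→1,8→2,z→3,f→0 1:3→1,8→1,z→4,f→5 2:3→1,8→2,z→2,f→5 3:3→1,8→2,z→6,f→3 4:3→7,8→4,z→4,f→5 5:3→5,8→5,z→5,f→5 6:3→1,8→2,z→8,f→6 7:3→7,8→7,z→5,f→5 8:3→1,8→2,z→8,f→9 9:3→1,8→2,z→9,f→2 [Hopcroft].
'3f': run [25, 17, 7] end={s11,s12,s17,s22,s25,s4,s6} rej; 2/2 single-dels accept.
'8f': |S_i|=[25, 17, 7] end={s11,s12,s17,s22,s25,s4,s6} ∉↓L; 2/2 deletions ∈↓L.
'3z3z': run [25, 17, 13, 9, 5] end={s11,s12,s17,s25,s4} — reject; 4/4 deletions ∈↓L.
'zzzfff': run [25, 23, 22, 21, 19, 17, 7] end={s11,s12,s17,s22,s25,s4,s6} — reject; 6/6 deletions ∈↓L.
4 obstructions.

Antichain: [3f, 8f, 3z3z, zzzfff].


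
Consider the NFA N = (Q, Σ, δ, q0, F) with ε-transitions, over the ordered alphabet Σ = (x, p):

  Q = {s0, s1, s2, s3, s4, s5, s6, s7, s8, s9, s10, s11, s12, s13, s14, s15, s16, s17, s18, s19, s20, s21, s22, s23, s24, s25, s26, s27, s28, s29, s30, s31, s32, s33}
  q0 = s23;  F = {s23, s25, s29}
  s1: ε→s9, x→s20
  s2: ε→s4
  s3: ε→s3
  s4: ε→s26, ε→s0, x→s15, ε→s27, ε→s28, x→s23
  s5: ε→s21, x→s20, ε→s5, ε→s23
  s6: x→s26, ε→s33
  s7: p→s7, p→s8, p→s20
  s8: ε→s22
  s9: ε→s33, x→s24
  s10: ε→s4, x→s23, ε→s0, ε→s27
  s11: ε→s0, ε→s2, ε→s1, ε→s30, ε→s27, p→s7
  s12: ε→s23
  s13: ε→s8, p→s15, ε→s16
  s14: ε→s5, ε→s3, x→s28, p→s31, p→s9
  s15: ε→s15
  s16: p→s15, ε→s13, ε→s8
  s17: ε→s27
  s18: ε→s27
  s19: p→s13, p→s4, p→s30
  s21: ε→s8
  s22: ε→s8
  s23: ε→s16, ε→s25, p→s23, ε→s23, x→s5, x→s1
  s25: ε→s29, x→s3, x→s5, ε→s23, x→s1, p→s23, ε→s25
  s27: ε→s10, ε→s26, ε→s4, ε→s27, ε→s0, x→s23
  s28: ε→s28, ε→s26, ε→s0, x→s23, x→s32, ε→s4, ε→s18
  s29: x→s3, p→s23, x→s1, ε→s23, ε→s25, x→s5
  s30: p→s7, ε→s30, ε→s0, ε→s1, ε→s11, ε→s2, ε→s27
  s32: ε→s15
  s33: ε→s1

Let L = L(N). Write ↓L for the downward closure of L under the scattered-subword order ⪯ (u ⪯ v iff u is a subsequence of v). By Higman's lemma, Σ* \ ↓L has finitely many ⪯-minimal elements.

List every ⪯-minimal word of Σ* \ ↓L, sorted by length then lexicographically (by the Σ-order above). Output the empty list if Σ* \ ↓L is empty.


|Q|=34, |F|=3, |δ|=93 (59 ε).
min D↑ (1 st, q0=0, F={}): 0:x→0,p→0 (ε-aug+det+¬).
L(D↑) = ∅; no obstructions.

A = [].


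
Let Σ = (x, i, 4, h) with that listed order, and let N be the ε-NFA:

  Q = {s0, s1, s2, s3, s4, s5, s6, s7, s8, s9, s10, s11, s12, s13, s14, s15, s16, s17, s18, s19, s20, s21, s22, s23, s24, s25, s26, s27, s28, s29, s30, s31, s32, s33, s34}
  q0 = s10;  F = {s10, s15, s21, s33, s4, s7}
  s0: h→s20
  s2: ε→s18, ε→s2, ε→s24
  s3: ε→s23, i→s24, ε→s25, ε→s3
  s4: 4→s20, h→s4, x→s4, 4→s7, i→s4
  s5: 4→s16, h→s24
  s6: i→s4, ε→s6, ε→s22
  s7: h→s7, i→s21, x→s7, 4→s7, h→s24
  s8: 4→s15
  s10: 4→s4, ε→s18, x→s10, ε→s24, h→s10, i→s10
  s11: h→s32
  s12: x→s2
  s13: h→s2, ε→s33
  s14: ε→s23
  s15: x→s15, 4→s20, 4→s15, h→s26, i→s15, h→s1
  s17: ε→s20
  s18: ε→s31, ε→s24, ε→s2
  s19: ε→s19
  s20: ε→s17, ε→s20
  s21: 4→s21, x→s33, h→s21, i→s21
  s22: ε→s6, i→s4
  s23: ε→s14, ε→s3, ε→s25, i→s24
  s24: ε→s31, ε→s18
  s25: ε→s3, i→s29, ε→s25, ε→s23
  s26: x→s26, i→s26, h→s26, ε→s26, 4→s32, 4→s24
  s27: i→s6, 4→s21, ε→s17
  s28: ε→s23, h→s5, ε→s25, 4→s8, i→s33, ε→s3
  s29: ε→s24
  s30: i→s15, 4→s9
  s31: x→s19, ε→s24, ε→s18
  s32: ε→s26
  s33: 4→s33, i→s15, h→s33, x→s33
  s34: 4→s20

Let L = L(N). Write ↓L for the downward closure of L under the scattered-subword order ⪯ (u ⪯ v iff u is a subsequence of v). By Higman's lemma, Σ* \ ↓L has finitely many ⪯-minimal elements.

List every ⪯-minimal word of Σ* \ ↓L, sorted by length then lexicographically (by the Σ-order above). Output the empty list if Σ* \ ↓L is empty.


|Q|=35, |F|=6, |δ|=91 (37 ε).
min D↑ (7 st, q0=0, F={6}): 0:x→0,i→0,4→1,h→0 1:x→1,i→1,4→2,h→1 2:x→2,i→3,4→2,h→2 3:x→4,i→3,4→3,h→3 4:x→4,i→5,4→4,h→4 5:x→5,i→5,4→5,h→6 6:x→6,i→6,4→6,h→6.
'44ixih': run [16, 15, 14, 13, 12, 11, 8] end={s1,s18,s19,s2,s24,s26,s31,s32} ∉↓L; 6/6 single-dels accept.
1 obstructions.

min(Σ*\↓L) = [44ixih].


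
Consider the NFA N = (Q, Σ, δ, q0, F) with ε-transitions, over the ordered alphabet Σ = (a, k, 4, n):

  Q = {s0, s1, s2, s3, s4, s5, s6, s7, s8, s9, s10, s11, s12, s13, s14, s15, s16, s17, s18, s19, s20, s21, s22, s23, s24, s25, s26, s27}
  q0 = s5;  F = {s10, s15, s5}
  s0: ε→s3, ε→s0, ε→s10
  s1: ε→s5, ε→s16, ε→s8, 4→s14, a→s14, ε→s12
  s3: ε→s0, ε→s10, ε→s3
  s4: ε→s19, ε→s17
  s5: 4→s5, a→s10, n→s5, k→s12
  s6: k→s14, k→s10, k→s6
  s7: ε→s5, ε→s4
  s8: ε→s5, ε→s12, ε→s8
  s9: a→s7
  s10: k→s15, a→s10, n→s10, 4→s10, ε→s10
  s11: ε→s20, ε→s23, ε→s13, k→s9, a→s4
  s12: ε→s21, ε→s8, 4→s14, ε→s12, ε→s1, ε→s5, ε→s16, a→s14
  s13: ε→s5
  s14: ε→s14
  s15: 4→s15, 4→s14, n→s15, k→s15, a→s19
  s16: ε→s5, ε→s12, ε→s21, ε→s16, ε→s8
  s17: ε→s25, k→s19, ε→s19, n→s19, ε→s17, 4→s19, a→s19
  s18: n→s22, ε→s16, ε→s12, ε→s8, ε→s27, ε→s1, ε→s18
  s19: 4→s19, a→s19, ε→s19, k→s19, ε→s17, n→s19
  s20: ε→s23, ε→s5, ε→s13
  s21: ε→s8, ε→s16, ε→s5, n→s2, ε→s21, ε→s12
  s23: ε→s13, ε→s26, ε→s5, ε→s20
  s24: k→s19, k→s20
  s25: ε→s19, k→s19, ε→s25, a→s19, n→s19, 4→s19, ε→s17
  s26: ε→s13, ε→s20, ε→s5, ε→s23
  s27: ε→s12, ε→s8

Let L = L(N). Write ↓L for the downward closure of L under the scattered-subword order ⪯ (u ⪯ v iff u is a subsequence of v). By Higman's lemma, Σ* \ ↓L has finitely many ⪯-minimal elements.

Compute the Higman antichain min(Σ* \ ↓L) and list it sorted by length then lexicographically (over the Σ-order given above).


|Q|=28, |F|=3, |δ|=105 (66 ε).
min D↑ (4 st, q0=0, F={3}): 0:a→1,k→0,4→0,n→0 1:a→1,k→2,4→1,n→1 2:a→3,k→2,4→2,n→2 3:a→3,k→3,4→3,n→3 [Hopcroft].
'aka': N↓-sim [13, 6, 5, 3] end={s17,s19,s25} ∉↓L; 3/3 deletions ∈↓L.
1 words, ⪯-incomp.

min(Σ*\↓L) = [aka].


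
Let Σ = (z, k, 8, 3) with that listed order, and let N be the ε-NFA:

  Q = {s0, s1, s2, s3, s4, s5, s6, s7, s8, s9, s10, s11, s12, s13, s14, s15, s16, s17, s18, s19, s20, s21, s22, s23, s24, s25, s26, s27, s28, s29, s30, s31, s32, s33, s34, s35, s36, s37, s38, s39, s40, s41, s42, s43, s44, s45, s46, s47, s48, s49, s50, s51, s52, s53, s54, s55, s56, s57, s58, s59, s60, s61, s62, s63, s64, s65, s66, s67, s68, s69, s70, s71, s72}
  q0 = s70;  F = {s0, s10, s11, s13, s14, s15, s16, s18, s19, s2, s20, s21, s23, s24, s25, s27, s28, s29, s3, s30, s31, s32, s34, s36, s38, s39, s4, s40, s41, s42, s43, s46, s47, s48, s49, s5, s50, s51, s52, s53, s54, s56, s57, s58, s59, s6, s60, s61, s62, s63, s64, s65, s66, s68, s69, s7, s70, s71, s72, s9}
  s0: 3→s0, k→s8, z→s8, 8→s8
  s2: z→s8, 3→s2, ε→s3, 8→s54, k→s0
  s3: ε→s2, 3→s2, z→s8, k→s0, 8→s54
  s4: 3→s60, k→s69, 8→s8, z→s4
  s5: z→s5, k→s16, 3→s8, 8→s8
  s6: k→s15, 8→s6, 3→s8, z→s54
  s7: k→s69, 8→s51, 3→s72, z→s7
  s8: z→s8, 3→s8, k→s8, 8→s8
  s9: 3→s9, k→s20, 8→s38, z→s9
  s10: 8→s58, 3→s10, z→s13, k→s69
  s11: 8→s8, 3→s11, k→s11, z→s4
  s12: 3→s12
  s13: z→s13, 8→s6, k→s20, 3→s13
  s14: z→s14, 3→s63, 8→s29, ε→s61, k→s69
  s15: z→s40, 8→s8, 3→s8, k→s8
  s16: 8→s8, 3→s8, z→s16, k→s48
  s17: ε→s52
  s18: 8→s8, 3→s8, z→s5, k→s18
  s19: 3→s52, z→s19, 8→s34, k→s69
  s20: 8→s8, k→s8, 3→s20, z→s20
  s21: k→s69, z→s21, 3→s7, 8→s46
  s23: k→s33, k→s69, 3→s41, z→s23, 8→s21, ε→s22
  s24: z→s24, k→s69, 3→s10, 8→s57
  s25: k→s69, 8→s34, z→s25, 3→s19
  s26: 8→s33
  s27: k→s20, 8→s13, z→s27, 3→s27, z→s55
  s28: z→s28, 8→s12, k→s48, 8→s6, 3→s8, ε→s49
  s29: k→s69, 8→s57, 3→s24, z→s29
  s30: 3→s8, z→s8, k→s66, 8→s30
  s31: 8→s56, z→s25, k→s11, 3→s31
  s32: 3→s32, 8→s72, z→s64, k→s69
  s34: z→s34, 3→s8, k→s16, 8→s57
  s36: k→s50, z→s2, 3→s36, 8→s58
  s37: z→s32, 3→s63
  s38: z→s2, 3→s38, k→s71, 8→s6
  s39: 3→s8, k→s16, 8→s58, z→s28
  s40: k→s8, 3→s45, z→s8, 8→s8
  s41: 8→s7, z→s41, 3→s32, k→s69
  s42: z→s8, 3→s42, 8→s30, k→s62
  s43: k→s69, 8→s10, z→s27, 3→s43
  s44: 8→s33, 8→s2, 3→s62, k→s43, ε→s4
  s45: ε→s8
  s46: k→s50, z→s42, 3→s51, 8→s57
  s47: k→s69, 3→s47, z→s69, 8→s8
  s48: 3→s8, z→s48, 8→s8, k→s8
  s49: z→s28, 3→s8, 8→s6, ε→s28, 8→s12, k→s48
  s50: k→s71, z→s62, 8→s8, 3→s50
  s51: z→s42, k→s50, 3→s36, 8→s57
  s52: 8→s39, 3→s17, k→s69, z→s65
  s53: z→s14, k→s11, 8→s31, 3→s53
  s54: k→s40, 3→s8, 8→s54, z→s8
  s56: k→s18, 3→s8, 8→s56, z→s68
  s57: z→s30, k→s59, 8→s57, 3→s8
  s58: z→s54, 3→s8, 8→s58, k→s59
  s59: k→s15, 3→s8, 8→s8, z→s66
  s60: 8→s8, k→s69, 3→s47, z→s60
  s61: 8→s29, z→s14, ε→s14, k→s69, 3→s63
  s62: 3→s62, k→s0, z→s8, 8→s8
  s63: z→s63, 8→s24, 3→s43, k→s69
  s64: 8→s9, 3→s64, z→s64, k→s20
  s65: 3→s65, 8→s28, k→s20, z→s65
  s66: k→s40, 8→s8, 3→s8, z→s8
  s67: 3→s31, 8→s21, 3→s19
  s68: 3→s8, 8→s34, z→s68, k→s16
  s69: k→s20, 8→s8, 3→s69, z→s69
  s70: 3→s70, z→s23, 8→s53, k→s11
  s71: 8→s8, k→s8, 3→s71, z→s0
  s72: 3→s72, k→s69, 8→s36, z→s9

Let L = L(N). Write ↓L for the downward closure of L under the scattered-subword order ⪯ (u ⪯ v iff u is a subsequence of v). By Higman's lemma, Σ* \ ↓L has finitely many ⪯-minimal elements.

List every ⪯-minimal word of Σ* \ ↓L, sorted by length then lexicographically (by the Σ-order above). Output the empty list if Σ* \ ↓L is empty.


Antichain: [k8, zkkk, 8883, z88zz, z33zkk].

|Q|=73, |F|=60, |δ|=269 (10 ε).
min D↑ (58 st, q0=0, F={8}): 0:z→1,k→2,8→3,3→0 1:z→1,k→4,8→5,3→6 2:z→7,k→2,8→8,3→2 3:z→9,k→2,8→10,3→3 4:z→4,k→11,8→8,3→4 5:z→5,k→4,8→12,3→13 6:z→6,k→4,8→13,3→14 7:z→7,k→4,8→8,3→15 8:z→8,k→8,8→8,3→8 9:z→9,k→4,8→16,3→17 10:z→18,k→2,8→19,3→10 11:z→11,k→8,8→8,3→11 12:z→20,k→21,8→22,3→23 13:z→13,k→4,8→23,3→24 14:z→25,k→4,8→24,3→14 15:z→15,k→4,8→8,3→26 16:z→16,k→4,8→22,3→27 17:z→17,k→4,8→27,3→28 18:z→18,k→4,8→29,3→30 19:z→31,k→32,8→19,3→8 20:z→8,k→33,8→34,3→20 21:z→33,k→35,8→8,3→21 22:z→34,k→36,8→22,3→8 23:z→20,k→21,8→22,3→37 24:z→38,k→4,8→37,3→24 25:z→25,k→11,8→38,3→25 26:z→4,k→4,8→8,3→26 27:z→27,k→4,8→22,3→39 28:z→40,k→4,8→39,3→28 29:z→29,k→41,8→22,3→8 30:z→30,k→4,8→29,3→42 31:z→31,k→41,8→29,3→8 32:z→43,k→32,8→8,3→8 33:z→8,k→44,8→8,3→33 34:z→8,k→45,8→34,3→8 35:z→44,k→8,8→8,3→35 36:z→45,k→46,8→8,3→8 37:z→47,k→21,8→48,3→37 38:z→38,k→11,8→49,3→38 39:z→50,k→4,8→48,3→39 40:z→40,k→11,8→50,3→40 41:z→41,k→51,8→8,3→8 42:z→52,k→4,8→53,3→42 43:z→43,k→41,8→8,3→8 44:z→8,k→8,8→8,3→44 45:z→8,k→54,8→8,3→8 46:z→54,k→8,8→8,3→8 47:z→8,k→44,8→55,3→47 48:z→55,k→36,8→48,3→8 49:z→47,k→35,8→56,3→49 50:z→50,k→11,8→56,3→50 51:z→51,k→8,8→8,3→8 52:z→52,k→11,8→57,3→52 53:z→57,k→41,8→48,3→8 54:z→8,k→8,8→8,3→8 55:z→8,k→54,8→55,3→8 56:z→55,k→46,8→56,3→8 57:z→57,k→51,8→56,3→8 [Hopcroft].
'k8': N↓-sim [67, 21, 1] end={s8} ∉↓L; 2/2 single-dels accept.
'zkkk': N↓-sim [67, 61, 15, 8, 1] end={s8} ∉↓L; 4/4 del acc.
'8883': N↓-sim [67, 60, 49, 22, 3] end={s12,s45,s8} rej; 4/4 deletions ∈↓L.
'z88zz': |S_i|=[67, 61, 39, 23, 11, 1] end={s8} rej; 5/5 deletions ∈↓L.
'z33zkk': |S_i|=[67, 61, 49, 40, 26, 8, 1] end={s8} — reject; 6/6 del acc.
5 words, ⪯-incomp.
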